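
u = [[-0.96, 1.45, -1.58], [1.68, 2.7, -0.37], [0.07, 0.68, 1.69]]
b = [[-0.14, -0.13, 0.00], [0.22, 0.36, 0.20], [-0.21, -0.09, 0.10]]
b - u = [[0.82, -1.58, 1.58],  [-1.46, -2.34, 0.57],  [-0.28, -0.77, -1.59]]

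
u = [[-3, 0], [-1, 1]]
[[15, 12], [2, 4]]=u @[[-5, -4], [-3, 0]]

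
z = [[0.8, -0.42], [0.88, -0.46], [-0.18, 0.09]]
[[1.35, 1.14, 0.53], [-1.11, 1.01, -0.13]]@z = [[1.99, -1.04], [0.02, -0.01]]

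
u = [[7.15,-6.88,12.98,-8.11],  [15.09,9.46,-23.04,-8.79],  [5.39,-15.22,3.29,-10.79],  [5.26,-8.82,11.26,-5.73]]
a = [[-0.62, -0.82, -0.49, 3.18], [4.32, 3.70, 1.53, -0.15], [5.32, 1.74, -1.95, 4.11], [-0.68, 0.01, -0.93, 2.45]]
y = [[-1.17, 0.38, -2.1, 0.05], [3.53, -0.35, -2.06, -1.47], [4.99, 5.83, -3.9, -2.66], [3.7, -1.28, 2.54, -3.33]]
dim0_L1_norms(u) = [32.89, 40.38, 50.57, 33.42]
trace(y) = -8.75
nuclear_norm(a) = 16.39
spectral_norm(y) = 9.74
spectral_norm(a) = 8.44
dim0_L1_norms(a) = [10.94, 6.27, 4.9, 9.89]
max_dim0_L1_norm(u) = 50.57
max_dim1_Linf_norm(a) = 5.32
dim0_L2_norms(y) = [7.24, 5.99, 5.51, 4.51]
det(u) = -8559.38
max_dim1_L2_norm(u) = 30.42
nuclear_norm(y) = 19.37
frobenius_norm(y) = 11.79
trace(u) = 14.17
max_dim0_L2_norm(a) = 6.91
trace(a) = 3.58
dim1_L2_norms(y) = [2.43, 4.36, 9.01, 5.73]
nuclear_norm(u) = 69.90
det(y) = 156.67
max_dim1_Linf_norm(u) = 23.04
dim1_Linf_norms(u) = [12.98, 23.04, 15.22, 11.26]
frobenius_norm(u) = 43.72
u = a @ y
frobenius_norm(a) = 10.27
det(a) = -54.44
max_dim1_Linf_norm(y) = 5.83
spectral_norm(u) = 34.11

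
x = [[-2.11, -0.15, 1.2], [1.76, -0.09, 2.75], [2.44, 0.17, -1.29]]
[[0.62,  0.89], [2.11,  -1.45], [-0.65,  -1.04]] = x@[[0.09,  -0.54], [0.34,  0.32], [0.72,  -0.17]]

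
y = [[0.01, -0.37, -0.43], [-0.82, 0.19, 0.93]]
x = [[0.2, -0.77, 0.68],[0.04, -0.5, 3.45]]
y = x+[[-0.19, 0.4, -1.11], [-0.86, 0.69, -2.52]]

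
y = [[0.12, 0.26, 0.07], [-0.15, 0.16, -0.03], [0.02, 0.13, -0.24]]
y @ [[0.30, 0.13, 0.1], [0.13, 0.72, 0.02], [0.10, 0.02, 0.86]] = [[0.08,0.2,0.08], [-0.03,0.1,-0.04], [-0.00,0.09,-0.20]]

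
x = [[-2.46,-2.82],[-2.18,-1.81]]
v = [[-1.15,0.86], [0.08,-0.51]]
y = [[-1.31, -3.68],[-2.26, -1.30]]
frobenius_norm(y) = 4.70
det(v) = 0.52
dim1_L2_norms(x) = [3.74, 2.83]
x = y + v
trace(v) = -1.66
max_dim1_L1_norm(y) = 4.99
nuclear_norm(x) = 5.04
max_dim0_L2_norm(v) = 1.15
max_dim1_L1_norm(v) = 2.01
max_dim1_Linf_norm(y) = 3.68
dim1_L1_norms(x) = [5.28, 3.99]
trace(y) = -2.61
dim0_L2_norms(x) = [3.29, 3.35]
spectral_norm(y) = 4.46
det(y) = -6.61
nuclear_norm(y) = 5.94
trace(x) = -4.27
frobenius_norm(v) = 1.53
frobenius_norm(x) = 4.69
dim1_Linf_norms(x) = [2.82, 2.18]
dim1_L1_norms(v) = [2.01, 0.59]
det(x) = -1.69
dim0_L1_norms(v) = [1.23, 1.37]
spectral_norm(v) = 1.49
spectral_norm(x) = 4.68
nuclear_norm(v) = 1.83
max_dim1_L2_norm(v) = 1.44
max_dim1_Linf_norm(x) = 2.82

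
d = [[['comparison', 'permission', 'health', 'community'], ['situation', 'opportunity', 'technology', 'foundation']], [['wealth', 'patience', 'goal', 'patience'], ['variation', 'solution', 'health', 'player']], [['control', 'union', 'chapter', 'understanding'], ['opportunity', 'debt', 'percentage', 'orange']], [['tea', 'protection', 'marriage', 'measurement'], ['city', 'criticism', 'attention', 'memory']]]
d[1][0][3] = 'patience'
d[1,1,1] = 'solution'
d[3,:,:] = [['tea', 'protection', 'marriage', 'measurement'], ['city', 'criticism', 'attention', 'memory']]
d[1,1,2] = 'health'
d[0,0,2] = 'health'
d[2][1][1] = 'debt'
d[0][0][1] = 'permission'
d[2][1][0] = 'opportunity'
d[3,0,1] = 'protection'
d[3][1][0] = 'city'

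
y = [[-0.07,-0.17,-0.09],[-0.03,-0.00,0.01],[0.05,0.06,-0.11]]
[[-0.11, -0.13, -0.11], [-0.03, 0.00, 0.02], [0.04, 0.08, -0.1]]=y@ [[0.98, -0.12, -0.18],[0.16, 0.96, 0.22],[0.14, -0.24, 0.96]]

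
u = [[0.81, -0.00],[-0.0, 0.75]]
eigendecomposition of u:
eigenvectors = [[1.00, 0.0], [0.00, 1.0]]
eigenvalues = [0.81, 0.75]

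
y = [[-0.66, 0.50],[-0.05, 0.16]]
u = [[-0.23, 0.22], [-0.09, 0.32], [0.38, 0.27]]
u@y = [[0.14, -0.08], [0.04, 0.01], [-0.26, 0.23]]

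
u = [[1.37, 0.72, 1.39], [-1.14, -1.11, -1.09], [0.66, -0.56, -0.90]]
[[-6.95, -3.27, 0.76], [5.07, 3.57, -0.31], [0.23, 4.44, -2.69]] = u @ [[-2.7, 1.38, -1.44], [1.02, -2.0, -0.35], [-2.87, -2.68, 2.15]]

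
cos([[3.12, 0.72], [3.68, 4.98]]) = [[-0.19, 0.29], [1.48, 0.56]]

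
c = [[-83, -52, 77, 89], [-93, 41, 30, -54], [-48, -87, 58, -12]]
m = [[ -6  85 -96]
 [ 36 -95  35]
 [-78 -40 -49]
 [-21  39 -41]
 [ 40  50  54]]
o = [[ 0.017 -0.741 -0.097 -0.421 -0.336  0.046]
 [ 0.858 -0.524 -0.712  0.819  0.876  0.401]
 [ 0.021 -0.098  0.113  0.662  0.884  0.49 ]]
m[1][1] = -95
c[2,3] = -12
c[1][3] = -54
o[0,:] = [0.017, -0.741, -0.097, -0.421, -0.336, 0.046]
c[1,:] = [-93, 41, 30, -54]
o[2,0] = 0.021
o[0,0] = 0.017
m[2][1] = -40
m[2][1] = -40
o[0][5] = 0.046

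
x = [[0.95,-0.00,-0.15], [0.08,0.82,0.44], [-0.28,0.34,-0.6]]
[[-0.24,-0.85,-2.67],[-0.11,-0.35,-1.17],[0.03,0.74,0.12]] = x @ [[-0.25, -1.01, -2.76], [-0.11, 0.06, -1.34], [0.01, -0.72, 0.33]]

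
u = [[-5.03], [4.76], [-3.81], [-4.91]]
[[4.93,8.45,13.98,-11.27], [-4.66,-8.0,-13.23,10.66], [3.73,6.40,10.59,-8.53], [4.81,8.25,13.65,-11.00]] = u @ [[-0.98, -1.68, -2.78, 2.24]]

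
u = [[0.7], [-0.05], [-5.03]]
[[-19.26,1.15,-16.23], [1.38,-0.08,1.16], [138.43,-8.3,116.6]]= u @ [[-27.52, 1.65, -23.18]]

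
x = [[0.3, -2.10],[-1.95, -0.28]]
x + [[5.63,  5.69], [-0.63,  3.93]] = [[5.93, 3.59], [-2.58, 3.65]]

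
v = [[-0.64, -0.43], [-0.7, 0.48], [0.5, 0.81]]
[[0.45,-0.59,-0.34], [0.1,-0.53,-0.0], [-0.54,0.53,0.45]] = v@[[-0.42, 0.84, 0.27], [-0.41, 0.13, 0.39]]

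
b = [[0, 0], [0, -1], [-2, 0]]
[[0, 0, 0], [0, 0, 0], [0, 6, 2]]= b @ [[0, -3, -1], [0, 0, 0]]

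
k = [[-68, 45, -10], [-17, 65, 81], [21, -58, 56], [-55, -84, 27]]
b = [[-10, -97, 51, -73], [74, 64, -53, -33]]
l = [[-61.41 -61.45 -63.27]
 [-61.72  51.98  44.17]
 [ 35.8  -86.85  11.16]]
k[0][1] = 45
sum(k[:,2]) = 154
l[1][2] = 44.17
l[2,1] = -86.85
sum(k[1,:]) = 129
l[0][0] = -61.41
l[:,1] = [-61.45, 51.98, -86.85]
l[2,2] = 11.16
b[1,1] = 64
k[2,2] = 56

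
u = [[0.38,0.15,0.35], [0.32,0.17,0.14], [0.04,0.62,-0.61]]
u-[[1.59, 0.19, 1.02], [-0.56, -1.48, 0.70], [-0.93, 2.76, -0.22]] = [[-1.21, -0.04, -0.67], [0.88, 1.65, -0.56], [0.97, -2.14, -0.39]]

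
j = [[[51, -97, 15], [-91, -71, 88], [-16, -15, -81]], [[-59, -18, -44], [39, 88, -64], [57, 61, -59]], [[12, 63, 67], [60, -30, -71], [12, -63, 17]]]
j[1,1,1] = 88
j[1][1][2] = -64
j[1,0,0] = -59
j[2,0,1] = 63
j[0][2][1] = -15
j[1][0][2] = -44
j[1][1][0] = 39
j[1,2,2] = -59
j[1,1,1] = 88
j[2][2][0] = 12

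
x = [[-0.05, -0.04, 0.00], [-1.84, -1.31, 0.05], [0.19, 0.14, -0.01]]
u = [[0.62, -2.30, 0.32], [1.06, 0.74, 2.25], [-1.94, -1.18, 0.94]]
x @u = [[-0.07, 0.09, -0.11],[-2.63, 3.20, -3.49],[0.29, -0.32, 0.37]]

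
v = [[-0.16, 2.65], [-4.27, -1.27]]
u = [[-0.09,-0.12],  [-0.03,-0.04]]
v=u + [[-0.07, 2.77], [-4.24, -1.23]]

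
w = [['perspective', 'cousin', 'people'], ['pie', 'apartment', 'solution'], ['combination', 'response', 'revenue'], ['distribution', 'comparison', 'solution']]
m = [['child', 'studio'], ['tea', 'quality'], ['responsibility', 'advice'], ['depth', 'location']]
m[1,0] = 'tea'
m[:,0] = ['child', 'tea', 'responsibility', 'depth']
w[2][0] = 'combination'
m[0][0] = 'child'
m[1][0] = 'tea'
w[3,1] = 'comparison'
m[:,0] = ['child', 'tea', 'responsibility', 'depth']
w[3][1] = 'comparison'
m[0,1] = 'studio'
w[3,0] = 'distribution'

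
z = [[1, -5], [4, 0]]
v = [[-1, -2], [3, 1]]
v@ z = [[-9, 5], [7, -15]]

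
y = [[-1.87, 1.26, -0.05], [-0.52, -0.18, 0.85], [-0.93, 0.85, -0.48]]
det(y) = -0.09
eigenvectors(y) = [[-0.84,0.52,-0.67], [0.02,0.75,-0.73], [-0.55,0.40,-0.13]]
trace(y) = -2.53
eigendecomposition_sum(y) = [[-1.34, 1.38, -0.86],[0.03, -0.03, 0.02],[-0.88, 0.9, -0.56]] + [[0.08, -0.05, -0.13], [0.12, -0.08, -0.19], [0.06, -0.04, -0.10]] + [[-0.61, -0.07, 0.94], [-0.67, -0.07, 1.02], [-0.12, -0.01, 0.18]]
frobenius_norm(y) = 2.82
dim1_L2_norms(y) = [2.26, 1.01, 1.35]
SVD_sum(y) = [[-1.84, 1.29, -0.17], [-0.21, 0.15, -0.02], [-1.05, 0.73, -0.10]] + [[-0.04, -0.04, 0.11], [-0.30, -0.32, 0.88], [0.13, 0.14, -0.37]] + [[0.01, 0.01, 0.01], [-0.01, -0.01, -0.01], [-0.01, -0.02, -0.01]]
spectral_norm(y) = 2.60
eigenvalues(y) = [-1.93, -0.09, -0.51]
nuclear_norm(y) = 3.71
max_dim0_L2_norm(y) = 2.15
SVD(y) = [[-0.86, -0.12, -0.49], [-0.10, -0.91, 0.39], [-0.49, 0.39, 0.78]] @ diag([2.6040039427158477, 1.0715457915520559, 0.032451239227502635]) @ [[0.82, -0.57, 0.08], [0.31, 0.32, -0.89], [-0.49, -0.75, -0.44]]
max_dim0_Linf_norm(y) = 1.87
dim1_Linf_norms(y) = [1.87, 0.85, 0.93]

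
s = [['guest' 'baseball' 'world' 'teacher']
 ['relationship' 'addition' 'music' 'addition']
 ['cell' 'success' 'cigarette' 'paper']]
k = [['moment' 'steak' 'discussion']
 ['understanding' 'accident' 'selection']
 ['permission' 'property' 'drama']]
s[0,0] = 'guest'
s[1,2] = 'music'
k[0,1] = 'steak'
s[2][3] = 'paper'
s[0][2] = 'world'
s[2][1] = 'success'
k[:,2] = ['discussion', 'selection', 'drama']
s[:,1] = ['baseball', 'addition', 'success']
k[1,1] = 'accident'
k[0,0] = 'moment'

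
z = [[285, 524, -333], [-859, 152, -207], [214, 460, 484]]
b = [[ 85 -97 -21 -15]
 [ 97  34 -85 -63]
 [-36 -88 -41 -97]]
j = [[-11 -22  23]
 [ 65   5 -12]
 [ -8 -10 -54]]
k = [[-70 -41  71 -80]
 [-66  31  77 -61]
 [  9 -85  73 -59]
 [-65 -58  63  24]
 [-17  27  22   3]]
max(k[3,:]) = 63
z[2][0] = 214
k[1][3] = -61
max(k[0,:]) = 71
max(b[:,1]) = 34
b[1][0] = 97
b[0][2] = -21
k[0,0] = -70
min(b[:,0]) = -36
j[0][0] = -11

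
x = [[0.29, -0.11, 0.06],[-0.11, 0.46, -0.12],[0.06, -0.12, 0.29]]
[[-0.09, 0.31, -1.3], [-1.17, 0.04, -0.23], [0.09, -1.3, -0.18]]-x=[[-0.38, 0.42, -1.36], [-1.06, -0.42, -0.11], [0.03, -1.18, -0.47]]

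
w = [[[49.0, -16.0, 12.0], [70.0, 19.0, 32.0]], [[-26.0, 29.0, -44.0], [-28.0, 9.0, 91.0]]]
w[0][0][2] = 12.0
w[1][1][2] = 91.0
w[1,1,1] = 9.0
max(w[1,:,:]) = 91.0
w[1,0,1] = 29.0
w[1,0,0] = -26.0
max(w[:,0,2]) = 12.0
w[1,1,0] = -28.0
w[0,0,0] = 49.0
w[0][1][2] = 32.0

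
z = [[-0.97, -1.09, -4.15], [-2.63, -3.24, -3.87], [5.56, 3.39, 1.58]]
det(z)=-26.595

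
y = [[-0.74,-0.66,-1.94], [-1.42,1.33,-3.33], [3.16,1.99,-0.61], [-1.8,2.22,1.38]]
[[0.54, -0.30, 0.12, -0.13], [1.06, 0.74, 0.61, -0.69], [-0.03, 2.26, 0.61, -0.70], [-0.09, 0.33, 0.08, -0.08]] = y@ [[-0.09, 0.35, 0.06, -0.07], [0.05, 0.53, 0.17, -0.19], [-0.26, -0.16, -0.14, 0.16]]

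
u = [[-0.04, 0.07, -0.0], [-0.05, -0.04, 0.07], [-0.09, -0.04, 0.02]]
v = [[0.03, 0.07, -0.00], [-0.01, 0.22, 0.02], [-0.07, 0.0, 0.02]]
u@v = [[-0.0,0.01,0.00], [-0.01,-0.01,0.0], [-0.00,-0.02,-0.00]]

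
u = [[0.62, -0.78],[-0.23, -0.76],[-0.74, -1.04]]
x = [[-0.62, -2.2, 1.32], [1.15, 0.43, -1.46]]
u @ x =[[-1.28,  -1.70,  1.96], [-0.73,  0.18,  0.81], [-0.74,  1.18,  0.54]]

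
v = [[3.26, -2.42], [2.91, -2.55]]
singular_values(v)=[5.6, 0.23]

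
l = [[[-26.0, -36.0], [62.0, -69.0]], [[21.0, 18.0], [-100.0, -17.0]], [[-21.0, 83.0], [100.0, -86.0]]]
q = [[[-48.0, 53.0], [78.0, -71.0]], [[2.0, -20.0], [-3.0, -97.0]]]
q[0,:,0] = [-48.0, 78.0]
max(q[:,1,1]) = -71.0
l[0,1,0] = 62.0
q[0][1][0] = 78.0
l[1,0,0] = 21.0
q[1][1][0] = -3.0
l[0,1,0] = 62.0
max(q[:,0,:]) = 53.0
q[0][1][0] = 78.0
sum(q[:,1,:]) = -93.0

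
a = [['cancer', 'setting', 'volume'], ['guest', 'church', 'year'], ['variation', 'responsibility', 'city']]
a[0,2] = 'volume'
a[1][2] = 'year'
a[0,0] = 'cancer'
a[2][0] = 'variation'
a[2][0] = 'variation'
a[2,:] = ['variation', 'responsibility', 'city']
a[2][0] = 'variation'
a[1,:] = ['guest', 'church', 'year']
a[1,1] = 'church'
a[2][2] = 'city'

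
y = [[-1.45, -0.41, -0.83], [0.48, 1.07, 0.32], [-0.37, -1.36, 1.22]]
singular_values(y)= [2.12, 1.77, 0.54]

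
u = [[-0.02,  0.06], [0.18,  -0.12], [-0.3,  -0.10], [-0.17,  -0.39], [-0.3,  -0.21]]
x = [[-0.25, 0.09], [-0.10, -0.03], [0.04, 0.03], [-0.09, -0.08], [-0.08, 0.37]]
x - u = [[-0.23, 0.03], [-0.28, 0.09], [0.34, 0.13], [0.08, 0.31], [0.22, 0.58]]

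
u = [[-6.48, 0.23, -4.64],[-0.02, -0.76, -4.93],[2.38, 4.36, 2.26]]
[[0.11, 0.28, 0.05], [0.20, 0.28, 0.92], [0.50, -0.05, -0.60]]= u @ [[0.03, 0.00, 0.11], [0.13, 0.02, -0.11], [-0.06, -0.06, -0.17]]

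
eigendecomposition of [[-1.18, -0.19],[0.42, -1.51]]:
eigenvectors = [[(0.33+0.45j),  (0.33-0.45j)],[(0.83+0j),  (0.83-0j)]]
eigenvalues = [(-1.35+0.23j), (-1.35-0.23j)]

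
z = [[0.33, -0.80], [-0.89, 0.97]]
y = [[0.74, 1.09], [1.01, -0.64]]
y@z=[[-0.73, 0.47], [0.90, -1.43]]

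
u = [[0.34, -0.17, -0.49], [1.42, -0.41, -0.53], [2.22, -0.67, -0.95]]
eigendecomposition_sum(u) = [[(0.17+0.65j), (-0.09-0.16j), -0.24-0.09j], [0.71+0.34j, -0.21-0.04j, (-0.26+0.15j)], [1.11+0.73j, -0.33-0.12j, (-0.48+0.2j)]] + [[(0.17-0.65j), (-0.09+0.16j), (-0.24+0.09j)], [(0.71-0.34j), (-0.21+0.04j), (-0.26-0.15j)], [(1.11-0.73j), -0.33+0.12j, -0.48-0.20j]] + [[0j,0.00+0.00j,(-0+0j)], [0j,0.00+0.00j,(-0+0j)], [-0.00-0.00j,-0.00-0.00j,0.00-0.00j]]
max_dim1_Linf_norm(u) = 2.22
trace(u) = -1.02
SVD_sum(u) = [[0.47,-0.14,-0.21], [1.39,-0.42,-0.6], [2.21,-0.67,-0.96]] + [[-0.13, -0.03, -0.28],  [0.03, 0.01, 0.07],  [0.01, 0.0, 0.01]] + [[0.00, 0.0, -0.0], [0.0, 0.00, -0.00], [-0.0, -0.0, 0.00]]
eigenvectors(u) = [[(-0.3-0.27j), (-0.3+0.27j), -0.21+0.00j], [(-0.46+0.06j), (-0.46-0.06j), (-0.96+0j)], [(-0.79+0j), (-0.79-0j), (0.19+0j)]]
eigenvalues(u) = [(-0.51+0.8j), (-0.51-0.8j), 0j]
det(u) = 0.00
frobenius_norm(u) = 3.02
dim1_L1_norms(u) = [1.0, 2.36, 3.84]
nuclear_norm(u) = 3.33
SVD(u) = [[-0.18,0.97,-0.18], [-0.52,-0.25,-0.81], [-0.83,-0.05,0.55]] @ diag([3.0039691904425116, 0.3255182990620149, 0.0026343591120257617]) @ [[-0.88, 0.27, 0.38], [-0.42, -0.09, -0.9], [-0.21, -0.96, 0.19]]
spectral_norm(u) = 3.00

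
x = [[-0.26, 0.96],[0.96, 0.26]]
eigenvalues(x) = [-0.99, 0.99]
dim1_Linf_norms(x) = [0.96, 0.96]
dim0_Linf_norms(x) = [0.96, 0.96]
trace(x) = 0.00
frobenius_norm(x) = 1.41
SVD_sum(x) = [[0.0,0.96], [0.0,0.26]] + [[-0.26, 0.0], [0.96, 0.00]]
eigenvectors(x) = [[-0.79, -0.61], [0.61, -0.79]]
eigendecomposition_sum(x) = [[-0.63,0.48], [0.48,-0.37]] + [[0.37, 0.48],  [0.48, 0.63]]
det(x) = -0.99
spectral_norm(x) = 0.99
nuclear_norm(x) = 1.99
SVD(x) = [[0.97, -0.26], [0.26, 0.97]] @ diag([0.9945853407325086, 0.9945853407325084]) @ [[0.0, 1.0], [1.00, 0.00]]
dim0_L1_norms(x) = [1.22, 1.22]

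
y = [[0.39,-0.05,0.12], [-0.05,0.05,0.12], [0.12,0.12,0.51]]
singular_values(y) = [0.6, 0.35, 0.0]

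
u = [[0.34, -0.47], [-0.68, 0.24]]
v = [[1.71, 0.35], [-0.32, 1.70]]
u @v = [[0.73, -0.68], [-1.24, 0.17]]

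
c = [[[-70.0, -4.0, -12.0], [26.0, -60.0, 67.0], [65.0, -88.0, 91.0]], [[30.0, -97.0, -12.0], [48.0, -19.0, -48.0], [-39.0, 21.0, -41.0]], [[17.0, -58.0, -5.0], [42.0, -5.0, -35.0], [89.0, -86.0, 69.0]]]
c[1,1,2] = -48.0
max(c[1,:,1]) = 21.0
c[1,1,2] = -48.0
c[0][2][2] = 91.0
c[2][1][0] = 42.0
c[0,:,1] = [-4.0, -60.0, -88.0]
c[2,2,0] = 89.0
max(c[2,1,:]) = 42.0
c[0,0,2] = -12.0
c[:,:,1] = [[-4.0, -60.0, -88.0], [-97.0, -19.0, 21.0], [-58.0, -5.0, -86.0]]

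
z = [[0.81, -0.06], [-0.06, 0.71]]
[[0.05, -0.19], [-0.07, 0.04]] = z @ [[0.06, -0.23], [-0.09, 0.03]]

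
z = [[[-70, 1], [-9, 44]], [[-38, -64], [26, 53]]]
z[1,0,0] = -38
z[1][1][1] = 53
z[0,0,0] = -70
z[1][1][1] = 53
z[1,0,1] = -64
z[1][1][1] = 53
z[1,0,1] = -64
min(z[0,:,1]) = 1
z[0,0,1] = 1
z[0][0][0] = -70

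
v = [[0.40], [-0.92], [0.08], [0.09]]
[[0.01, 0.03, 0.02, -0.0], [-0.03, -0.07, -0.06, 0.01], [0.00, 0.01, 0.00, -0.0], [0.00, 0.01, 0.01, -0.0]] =v @ [[0.03, 0.08, 0.06, -0.01]]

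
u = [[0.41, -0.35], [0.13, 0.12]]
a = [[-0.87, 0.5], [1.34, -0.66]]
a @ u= [[-0.29, 0.36], [0.46, -0.55]]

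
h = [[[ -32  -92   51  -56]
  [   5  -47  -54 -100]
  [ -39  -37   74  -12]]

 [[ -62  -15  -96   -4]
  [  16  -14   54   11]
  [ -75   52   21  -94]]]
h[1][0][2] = -96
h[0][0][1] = -92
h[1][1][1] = -14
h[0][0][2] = 51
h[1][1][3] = 11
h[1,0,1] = -15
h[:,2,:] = [[-39, -37, 74, -12], [-75, 52, 21, -94]]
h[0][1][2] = -54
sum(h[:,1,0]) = 21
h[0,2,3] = -12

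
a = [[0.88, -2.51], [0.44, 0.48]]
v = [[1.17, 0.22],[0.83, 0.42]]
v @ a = [[1.13, -2.83], [0.92, -1.88]]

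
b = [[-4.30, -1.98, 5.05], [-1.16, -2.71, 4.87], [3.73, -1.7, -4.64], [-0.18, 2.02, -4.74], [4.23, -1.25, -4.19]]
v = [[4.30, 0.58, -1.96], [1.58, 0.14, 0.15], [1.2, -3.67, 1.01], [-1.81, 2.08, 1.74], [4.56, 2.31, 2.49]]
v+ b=[[0.0, -1.4, 3.09],  [0.42, -2.57, 5.02],  [4.93, -5.37, -3.63],  [-1.99, 4.1, -3.0],  [8.79, 1.06, -1.7]]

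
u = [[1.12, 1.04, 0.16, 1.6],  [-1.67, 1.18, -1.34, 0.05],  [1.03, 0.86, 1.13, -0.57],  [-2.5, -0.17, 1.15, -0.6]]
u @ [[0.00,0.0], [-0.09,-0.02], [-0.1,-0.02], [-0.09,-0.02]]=[[-0.25, -0.06], [0.02, 0.0], [-0.14, -0.03], [-0.05, -0.01]]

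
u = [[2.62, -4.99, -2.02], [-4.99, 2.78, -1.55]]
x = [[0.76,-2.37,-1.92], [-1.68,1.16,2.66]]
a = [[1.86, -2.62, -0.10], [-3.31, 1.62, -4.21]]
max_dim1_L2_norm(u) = 5.99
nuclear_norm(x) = 5.63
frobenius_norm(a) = 6.45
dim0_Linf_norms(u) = [4.99, 4.99, 2.02]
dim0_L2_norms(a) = [3.8, 3.08, 4.21]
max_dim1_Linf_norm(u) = 4.99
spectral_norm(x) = 4.44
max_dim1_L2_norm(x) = 3.35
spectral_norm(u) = 7.70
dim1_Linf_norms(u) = [4.99, 4.99]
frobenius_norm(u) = 8.42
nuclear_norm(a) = 8.46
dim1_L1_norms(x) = [5.05, 5.5]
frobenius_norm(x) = 4.60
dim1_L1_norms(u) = [9.63, 9.32]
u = x + a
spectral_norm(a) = 5.94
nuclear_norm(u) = 11.11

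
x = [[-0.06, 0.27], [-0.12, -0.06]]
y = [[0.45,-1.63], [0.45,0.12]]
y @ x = [[0.17, 0.22], [-0.04, 0.11]]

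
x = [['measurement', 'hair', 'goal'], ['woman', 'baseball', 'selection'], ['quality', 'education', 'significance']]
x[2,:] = ['quality', 'education', 'significance']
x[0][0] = 'measurement'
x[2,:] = ['quality', 'education', 'significance']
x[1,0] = 'woman'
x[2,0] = 'quality'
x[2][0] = 'quality'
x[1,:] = ['woman', 'baseball', 'selection']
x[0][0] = 'measurement'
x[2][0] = 'quality'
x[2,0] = 'quality'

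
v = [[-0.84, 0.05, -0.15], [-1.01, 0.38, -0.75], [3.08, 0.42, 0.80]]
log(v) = [[(-0.9+3.44j),-0.03-0.28j,-0.14+0.22j],[(-2.21-2.04j),-0.26+0.17j,-1.15-0.13j],[1.98-7.18j,0.83+0.59j,(0.13-0.47j)]]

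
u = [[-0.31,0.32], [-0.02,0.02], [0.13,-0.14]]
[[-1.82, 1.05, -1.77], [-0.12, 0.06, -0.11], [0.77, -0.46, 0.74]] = u @ [[4.22,0.99,5.39], [-1.60,4.23,-0.31]]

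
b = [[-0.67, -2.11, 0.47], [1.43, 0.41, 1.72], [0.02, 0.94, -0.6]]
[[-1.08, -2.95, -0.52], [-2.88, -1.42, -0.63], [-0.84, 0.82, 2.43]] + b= [[-1.75, -5.06, -0.05], [-1.45, -1.01, 1.09], [-0.82, 1.76, 1.83]]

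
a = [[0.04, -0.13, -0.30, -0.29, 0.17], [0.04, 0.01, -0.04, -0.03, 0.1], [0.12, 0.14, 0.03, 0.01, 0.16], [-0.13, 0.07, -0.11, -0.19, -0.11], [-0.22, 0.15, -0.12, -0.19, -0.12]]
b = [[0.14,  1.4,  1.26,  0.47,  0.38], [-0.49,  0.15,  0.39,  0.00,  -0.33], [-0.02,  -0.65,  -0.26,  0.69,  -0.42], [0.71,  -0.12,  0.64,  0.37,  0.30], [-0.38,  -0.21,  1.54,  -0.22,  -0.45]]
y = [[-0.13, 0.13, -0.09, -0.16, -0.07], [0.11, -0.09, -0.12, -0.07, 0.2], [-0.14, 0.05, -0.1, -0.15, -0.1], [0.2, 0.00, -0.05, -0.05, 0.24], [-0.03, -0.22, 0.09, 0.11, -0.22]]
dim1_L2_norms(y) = [0.27, 0.28, 0.25, 0.32, 0.34]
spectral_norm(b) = 2.34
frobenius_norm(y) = 0.66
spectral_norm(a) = 0.54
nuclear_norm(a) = 1.23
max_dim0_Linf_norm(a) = 0.3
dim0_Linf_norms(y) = [0.2, 0.22, 0.12, 0.16, 0.24]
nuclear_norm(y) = 1.13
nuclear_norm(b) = 5.73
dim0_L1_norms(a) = [0.55, 0.5, 0.6, 0.71, 0.66]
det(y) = 0.00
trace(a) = -0.23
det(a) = 0.00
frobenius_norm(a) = 0.72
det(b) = 0.01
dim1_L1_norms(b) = [3.65, 1.36, 2.04, 2.14, 2.8]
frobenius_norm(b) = 3.09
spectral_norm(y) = 0.49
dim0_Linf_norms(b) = [0.71, 1.4, 1.54, 0.69, 0.45]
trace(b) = -0.05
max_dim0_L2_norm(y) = 0.4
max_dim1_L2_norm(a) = 0.47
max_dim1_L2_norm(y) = 0.34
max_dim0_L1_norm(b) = 4.09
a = b @ y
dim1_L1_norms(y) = [0.58, 0.59, 0.54, 0.54, 0.67]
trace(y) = -0.59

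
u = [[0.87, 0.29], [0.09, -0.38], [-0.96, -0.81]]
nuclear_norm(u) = 2.00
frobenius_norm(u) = 1.60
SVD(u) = [[-0.58, -0.54], [0.09, -0.79], [0.81, -0.29]] @ diag([1.5359084846424778, 0.4606355683219085]) @ [[-0.83, -0.56], [-0.56, 0.83]]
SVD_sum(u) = [[0.73, 0.49], [-0.11, -0.08], [-1.03, -0.70]] + [[0.14, -0.2], [0.20, -0.3], [0.07, -0.11]]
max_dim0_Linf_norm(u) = 0.96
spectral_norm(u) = 1.54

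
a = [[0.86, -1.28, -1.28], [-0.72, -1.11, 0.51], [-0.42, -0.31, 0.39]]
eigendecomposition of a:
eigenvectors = [[0.92, -0.57, 0.73], [-0.29, -0.78, -0.17], [-0.25, -0.26, 0.66]]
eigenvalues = [1.6, -1.47, 0.0]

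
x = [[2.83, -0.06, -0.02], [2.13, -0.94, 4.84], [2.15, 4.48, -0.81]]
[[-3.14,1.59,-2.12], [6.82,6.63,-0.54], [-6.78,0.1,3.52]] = x @ [[-1.11,0.57,-0.72], [-0.66,-0.05,1.21], [1.77,1.11,0.44]]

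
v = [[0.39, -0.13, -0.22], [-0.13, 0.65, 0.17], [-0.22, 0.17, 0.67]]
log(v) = [[-1.09, -0.21, -0.43], [-0.21, -0.48, 0.23], [-0.43, 0.23, -0.51]]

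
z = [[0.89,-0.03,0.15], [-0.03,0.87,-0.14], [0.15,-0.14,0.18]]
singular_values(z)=[0.96, 0.85, 0.13]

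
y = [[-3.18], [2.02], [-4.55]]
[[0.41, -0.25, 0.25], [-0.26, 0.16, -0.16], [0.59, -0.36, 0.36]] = y @[[-0.13,  0.08,  -0.08]]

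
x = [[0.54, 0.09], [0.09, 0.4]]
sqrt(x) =[[0.73, 0.07], [0.07, 0.63]]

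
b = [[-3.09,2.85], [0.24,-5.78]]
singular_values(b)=[6.67, 2.57]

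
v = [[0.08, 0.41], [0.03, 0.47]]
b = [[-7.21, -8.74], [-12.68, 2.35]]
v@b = [[-5.78, 0.26], [-6.18, 0.84]]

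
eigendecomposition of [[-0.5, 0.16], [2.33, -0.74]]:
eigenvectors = [[0.30,  -0.21], [0.95,  0.98]]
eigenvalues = [0.0, -1.24]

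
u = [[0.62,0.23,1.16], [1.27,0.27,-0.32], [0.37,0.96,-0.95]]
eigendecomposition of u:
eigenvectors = [[-0.68+0.00j,  (-0.44+0.22j),  -0.44-0.22j], [-0.64+0.00j,  0.63+0.00j,  0.63-0.00j], [-0.36+0.00j,  (0.26-0.54j),  (0.26+0.54j)]]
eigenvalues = [(1.45+0j), (-0.75+0.72j), (-0.75-0.72j)]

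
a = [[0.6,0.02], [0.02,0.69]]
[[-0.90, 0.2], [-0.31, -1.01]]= a@ [[-1.48, 0.38], [-0.41, -1.48]]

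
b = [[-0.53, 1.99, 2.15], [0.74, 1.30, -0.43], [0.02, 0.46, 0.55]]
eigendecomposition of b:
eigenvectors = [[-0.95,0.72,0.75], [0.3,0.66,-0.31], [-0.08,0.22,0.59]]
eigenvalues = [-0.97, 1.96, 0.33]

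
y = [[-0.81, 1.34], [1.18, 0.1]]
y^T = [[-0.81, 1.18], [1.34, 0.1]]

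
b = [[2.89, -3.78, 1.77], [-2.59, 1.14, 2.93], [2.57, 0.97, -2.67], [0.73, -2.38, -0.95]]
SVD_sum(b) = [[2.86,-2.27,-1.19], [-2.61,2.08,1.09], [1.62,-1.28,-0.67], [1.67,-1.33,-0.7]] + [[-0.44, -1.91, 2.59],  [-0.27, -1.19, 1.6],  [0.41, 1.79, -2.43],  [-0.07, -0.32, 0.44]] + [[0.47, 0.40, 0.37], [0.30, 0.25, 0.24], [0.54, 0.46, 0.43], [-0.87, -0.73, -0.69]]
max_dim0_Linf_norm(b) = 3.78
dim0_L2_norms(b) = [4.71, 4.71, 4.44]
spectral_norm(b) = 6.07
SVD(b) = [[0.63, 0.66, -0.40], [-0.58, 0.41, -0.25], [0.36, -0.62, -0.47], [0.37, 0.11, 0.74]] @ diag([6.065783782834723, 4.915888321259222, 1.7834822995495352]) @ [[0.74, -0.59, -0.31], [-0.13, -0.59, 0.80], [-0.65, -0.55, -0.52]]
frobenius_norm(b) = 8.01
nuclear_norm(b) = 12.77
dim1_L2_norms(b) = [5.08, 4.07, 3.83, 2.66]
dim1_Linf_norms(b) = [3.78, 2.93, 2.67, 2.38]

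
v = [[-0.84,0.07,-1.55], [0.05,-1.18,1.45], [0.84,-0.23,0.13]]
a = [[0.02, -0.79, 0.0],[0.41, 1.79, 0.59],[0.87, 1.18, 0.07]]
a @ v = [[-0.06, 0.93, -1.18], [0.24, -2.22, 2.04], [-0.61, -1.35, 0.37]]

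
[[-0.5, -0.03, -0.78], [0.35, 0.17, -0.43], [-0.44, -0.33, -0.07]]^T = [[-0.50, 0.35, -0.44], [-0.03, 0.17, -0.33], [-0.78, -0.43, -0.07]]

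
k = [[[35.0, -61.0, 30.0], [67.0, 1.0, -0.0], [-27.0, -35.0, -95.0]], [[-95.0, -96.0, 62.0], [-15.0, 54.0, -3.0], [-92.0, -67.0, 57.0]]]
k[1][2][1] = -67.0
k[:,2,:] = [[-27.0, -35.0, -95.0], [-92.0, -67.0, 57.0]]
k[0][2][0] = -27.0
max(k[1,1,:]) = 54.0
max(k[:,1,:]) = 67.0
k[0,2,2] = -95.0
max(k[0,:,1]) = 1.0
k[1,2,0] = -92.0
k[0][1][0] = 67.0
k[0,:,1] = [-61.0, 1.0, -35.0]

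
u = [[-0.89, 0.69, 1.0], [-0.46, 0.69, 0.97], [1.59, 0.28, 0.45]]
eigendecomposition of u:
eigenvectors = [[0.65, -0.01, 0.44], [0.43, -0.83, 0.54], [-0.63, 0.56, 0.72]]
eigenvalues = [-1.39, 0.02, 1.62]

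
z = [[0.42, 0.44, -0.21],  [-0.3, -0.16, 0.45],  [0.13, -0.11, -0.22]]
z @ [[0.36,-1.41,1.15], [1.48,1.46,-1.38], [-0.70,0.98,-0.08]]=[[0.95,  -0.16,  -0.11], [-0.66,  0.63,  -0.16], [0.04,  -0.56,  0.32]]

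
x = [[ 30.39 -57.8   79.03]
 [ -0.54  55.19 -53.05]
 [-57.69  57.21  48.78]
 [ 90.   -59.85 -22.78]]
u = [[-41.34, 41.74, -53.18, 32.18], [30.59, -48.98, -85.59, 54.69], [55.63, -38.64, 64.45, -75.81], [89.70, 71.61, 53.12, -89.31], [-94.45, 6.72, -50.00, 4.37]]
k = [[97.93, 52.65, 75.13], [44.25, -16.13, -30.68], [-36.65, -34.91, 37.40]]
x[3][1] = -59.85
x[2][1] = 57.21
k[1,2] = -30.68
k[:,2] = [75.13, -30.68, 37.4]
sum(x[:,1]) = -5.25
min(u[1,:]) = -85.59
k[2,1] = -34.91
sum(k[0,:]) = 225.71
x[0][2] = 79.03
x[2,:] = [-57.69, 57.21, 48.78]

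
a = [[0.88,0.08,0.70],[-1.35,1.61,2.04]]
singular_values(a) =[2.93, 1.12]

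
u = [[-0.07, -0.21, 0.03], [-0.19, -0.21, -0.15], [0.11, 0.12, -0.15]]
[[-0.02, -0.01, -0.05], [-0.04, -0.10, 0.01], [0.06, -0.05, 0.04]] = u @ [[0.43, 0.05, -0.22],  [-0.07, 0.11, 0.29],  [-0.17, 0.45, -0.17]]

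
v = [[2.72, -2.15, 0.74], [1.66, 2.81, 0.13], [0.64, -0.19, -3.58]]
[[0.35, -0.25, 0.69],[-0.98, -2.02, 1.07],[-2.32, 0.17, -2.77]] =v @[[-0.23, -0.43, 0.21], [-0.24, -0.46, 0.22], [0.62, -0.1, 0.8]]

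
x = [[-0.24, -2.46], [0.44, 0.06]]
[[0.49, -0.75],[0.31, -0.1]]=x@[[0.74, -0.27], [-0.27, 0.33]]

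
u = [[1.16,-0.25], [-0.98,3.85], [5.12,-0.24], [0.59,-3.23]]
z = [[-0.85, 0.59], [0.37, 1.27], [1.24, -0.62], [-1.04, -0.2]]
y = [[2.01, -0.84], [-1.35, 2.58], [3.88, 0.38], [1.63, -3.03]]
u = y + z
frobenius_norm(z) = 2.42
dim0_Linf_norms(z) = [1.24, 1.27]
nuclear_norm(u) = 10.32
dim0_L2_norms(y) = [4.86, 4.09]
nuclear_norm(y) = 8.72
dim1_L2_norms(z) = [1.03, 1.32, 1.39, 1.06]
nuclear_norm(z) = 3.39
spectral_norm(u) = 5.88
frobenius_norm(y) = 6.35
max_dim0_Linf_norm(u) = 5.12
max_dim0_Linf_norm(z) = 1.27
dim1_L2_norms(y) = [2.18, 2.91, 3.9, 3.44]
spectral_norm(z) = 1.93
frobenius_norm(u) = 7.37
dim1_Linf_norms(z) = [0.85, 1.27, 1.24, 1.04]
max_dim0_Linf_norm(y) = 3.88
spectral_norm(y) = 5.42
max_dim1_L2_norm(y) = 3.9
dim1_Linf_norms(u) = [1.16, 3.85, 5.12, 3.23]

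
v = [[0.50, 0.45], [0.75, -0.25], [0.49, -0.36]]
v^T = [[0.5, 0.75, 0.49], [0.45, -0.25, -0.36]]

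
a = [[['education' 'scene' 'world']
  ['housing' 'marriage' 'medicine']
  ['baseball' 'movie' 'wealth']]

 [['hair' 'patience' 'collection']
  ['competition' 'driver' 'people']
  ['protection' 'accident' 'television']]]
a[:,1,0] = ['housing', 'competition']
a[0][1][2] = 'medicine'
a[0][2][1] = 'movie'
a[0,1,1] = 'marriage'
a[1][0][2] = 'collection'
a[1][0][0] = 'hair'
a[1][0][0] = 'hair'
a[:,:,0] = [['education', 'housing', 'baseball'], ['hair', 'competition', 'protection']]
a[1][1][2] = 'people'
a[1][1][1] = 'driver'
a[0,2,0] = 'baseball'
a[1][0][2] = 'collection'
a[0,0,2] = 'world'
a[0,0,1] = 'scene'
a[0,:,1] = ['scene', 'marriage', 'movie']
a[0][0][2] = 'world'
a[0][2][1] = 'movie'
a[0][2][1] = 'movie'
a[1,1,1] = 'driver'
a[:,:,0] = [['education', 'housing', 'baseball'], ['hair', 'competition', 'protection']]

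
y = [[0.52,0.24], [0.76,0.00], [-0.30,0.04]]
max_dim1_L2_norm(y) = 0.76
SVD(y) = [[-0.56,0.82], [-0.77,-0.45], [0.30,0.36]] @ diag([0.9758317788612091, 0.2120196674003808]) @ [[-0.99,-0.13], [-0.13,0.99]]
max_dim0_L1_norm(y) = 1.58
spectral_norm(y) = 0.98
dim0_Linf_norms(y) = [0.76, 0.24]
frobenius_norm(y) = 1.00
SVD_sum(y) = [[0.54, 0.07], [0.75, 0.09], [-0.29, -0.04]] + [[-0.02, 0.17], [0.01, -0.09], [-0.01, 0.08]]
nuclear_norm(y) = 1.19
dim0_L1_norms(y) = [1.58, 0.28]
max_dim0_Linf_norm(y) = 0.76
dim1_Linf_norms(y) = [0.52, 0.76, 0.3]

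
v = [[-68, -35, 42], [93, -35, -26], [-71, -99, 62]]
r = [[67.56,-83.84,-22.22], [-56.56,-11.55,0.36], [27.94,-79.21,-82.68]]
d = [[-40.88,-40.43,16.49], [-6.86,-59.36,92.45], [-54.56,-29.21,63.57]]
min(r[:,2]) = -82.68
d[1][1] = -59.36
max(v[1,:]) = 93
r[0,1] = -83.84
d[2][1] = -29.21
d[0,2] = 16.49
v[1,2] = -26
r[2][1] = -79.21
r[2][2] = -82.68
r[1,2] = 0.36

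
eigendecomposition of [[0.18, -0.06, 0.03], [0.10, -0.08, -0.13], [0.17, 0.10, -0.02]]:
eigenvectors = [[-0.79+0.00j, (-0.1-0.14j), -0.10+0.14j], [(-0+0j), -0.73+0.00j, -0.73-0.00j], [(-0.61+0j), (0.02+0.66j), (0.02-0.66j)]]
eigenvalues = [(0.2+0j), (-0.06+0.14j), (-0.06-0.14j)]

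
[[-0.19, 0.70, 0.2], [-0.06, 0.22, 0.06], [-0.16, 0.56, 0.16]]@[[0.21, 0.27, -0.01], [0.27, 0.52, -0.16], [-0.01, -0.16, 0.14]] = [[0.15, 0.28, -0.08], [0.05, 0.09, -0.03], [0.12, 0.22, -0.07]]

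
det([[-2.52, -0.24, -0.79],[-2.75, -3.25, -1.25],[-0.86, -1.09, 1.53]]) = 14.536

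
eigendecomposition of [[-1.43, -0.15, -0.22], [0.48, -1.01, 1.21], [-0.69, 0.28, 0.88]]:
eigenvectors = [[-0.17+0.31j, -0.17-0.31j, (-0.1+0j)], [(0.91+0j), 0.91-0.00j, (0.47+0j)], [-0.18+0.08j, -0.18-0.08j, 0.87+0.00j]]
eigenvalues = [(-1.34+0.26j), (-1.34-0.26j), (1.11+0j)]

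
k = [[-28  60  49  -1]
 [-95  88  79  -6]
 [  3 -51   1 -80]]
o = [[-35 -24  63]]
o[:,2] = [63]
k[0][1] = 60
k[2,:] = [3, -51, 1, -80]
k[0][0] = -28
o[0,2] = 63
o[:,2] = [63]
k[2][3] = -80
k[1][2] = 79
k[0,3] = -1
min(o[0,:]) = -35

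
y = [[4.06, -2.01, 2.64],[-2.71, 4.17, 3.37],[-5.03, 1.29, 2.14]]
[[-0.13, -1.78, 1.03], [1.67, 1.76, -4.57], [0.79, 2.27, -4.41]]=y@[[-0.02, -0.4, 0.55], [0.25, 0.13, -0.23], [0.17, 0.04, -0.63]]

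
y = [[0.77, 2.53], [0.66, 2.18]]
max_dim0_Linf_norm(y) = 2.53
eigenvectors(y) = [[-0.96, -0.76],  [0.29, -0.65]]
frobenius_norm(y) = 3.49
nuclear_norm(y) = 3.49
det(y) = 0.01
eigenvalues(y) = [0.0, 2.95]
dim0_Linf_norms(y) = [0.77, 2.53]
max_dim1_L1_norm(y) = 3.3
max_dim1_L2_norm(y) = 2.64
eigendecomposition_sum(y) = [[0.00, -0.0],  [-0.00, 0.0]] + [[0.77, 2.53],  [0.66, 2.18]]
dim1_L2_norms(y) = [2.64, 2.28]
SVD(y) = [[-0.76, -0.65], [-0.65, 0.76]] @ diag([3.4902426338253707, 0.0025213146830299063]) @ [[-0.29, -0.96], [-0.96, 0.29]]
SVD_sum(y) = [[0.77,2.53], [0.66,2.18]] + [[0.0, -0.0], [-0.0, 0.00]]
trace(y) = 2.95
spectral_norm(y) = 3.49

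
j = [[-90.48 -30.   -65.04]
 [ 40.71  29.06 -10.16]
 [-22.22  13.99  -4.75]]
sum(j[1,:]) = 59.61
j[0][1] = -30.0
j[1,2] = -10.16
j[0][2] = -65.04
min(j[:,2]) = -65.04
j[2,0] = -22.22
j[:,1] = [-30.0, 29.06, 13.99]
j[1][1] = 29.06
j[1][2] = -10.16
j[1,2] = -10.16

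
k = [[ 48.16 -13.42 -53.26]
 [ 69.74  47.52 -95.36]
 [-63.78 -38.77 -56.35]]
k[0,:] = [48.16, -13.42, -53.26]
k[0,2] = -53.26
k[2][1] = -38.77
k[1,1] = 47.52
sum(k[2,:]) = -158.9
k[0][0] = 48.16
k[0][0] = 48.16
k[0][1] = -13.42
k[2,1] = -38.77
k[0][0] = 48.16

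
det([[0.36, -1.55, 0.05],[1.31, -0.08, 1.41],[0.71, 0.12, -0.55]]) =-2.703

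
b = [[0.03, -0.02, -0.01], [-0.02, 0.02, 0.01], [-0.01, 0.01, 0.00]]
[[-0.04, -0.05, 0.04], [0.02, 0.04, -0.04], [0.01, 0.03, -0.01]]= b @[[-1.5, -1.49, 0.16], [-0.76, 1.22, -1.24], [0.71, -1.90, -0.87]]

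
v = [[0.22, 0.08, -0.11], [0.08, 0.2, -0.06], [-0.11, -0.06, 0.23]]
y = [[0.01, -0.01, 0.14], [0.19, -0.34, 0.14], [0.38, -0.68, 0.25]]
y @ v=[[-0.01, -0.01, 0.03], [-0.00, -0.06, 0.03], [0.0, -0.12, 0.06]]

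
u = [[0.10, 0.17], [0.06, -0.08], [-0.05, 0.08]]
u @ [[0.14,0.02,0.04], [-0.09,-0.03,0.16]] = [[-0.00, -0.0, 0.03], [0.02, 0.0, -0.01], [-0.01, -0.00, 0.01]]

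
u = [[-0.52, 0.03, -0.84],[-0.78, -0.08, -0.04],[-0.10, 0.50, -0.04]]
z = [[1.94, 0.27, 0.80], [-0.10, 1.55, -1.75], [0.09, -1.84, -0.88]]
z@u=[[-1.30, 0.44, -1.67], [-0.98, -1.0, 0.09], [1.48, -0.29, 0.03]]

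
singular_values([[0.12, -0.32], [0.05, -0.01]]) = [0.34, 0.04]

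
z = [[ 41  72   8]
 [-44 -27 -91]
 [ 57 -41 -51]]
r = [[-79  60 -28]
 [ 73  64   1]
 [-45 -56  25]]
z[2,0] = 57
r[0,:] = [-79, 60, -28]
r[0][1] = 60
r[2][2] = 25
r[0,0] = -79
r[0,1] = 60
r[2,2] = 25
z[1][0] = -44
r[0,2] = -28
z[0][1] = 72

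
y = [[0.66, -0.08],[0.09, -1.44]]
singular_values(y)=[1.45, 0.65]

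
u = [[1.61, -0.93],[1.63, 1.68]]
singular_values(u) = [2.44, 1.73]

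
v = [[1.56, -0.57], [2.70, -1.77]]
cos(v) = [[0.58,-0.05], [0.23,0.30]]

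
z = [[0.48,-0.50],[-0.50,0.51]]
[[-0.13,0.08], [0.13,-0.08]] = z@[[-0.03, 0.2], [0.23, 0.04]]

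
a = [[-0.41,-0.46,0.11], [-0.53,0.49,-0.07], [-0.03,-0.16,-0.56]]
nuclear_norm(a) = 1.93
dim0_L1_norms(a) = [0.97, 1.11, 0.74]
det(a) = 0.26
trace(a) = -0.48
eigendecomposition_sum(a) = [[(0.12+0j), (-0.25+0j), (0.02-0j)], [(-0.28+0j), (0.6-0j), -0.06+0.00j], [(0.03+0j), -0.07+0.00j, 0.01-0.00j]] + [[-0.26-0.06j, -0.11+0.01j, 0.04+0.25j],[-0.13-0.06j, (-0.05-0.01j), (-0.01+0.13j)],[(-0.03-0.34j), (-0.05-0.12j), -0.28+0.14j]] + [[-0.26+0.06j, -0.11-0.01j, 0.04-0.25j],  [(-0.13+0.06j), -0.05+0.01j, -0.01-0.13j],  [(-0.03+0.34j), (-0.05+0.12j), (-0.28-0.14j)]]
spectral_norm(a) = 0.73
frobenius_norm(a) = 1.12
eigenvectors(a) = [[-0.38+0.00j, -0.18+0.57j, (-0.18-0.57j)], [0.92+0.00j, (-0.15+0.26j), (-0.15-0.26j)], [-0.11+0.00j, (-0.74+0j), -0.74-0.00j]]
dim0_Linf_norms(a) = [0.53, 0.49, 0.56]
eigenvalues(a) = [(0.72+0j), (-0.6+0.08j), (-0.6-0.08j)]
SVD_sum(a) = [[0.06,-0.08,0.00], [-0.45,0.55,-0.01], [0.06,-0.08,0.0]] + [[-0.45, -0.37, -0.09], [-0.08, -0.07, -0.02], [-0.16, -0.13, -0.03]] + [[-0.02, -0.02, 0.19], [0.01, 0.00, -0.05], [0.06, 0.05, -0.53]]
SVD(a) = [[0.13, 0.93, -0.34], [-0.98, 0.17, 0.08], [0.14, 0.32, 0.94]] @ diag([0.7289162952163051, 0.6303453917649599, 0.5737122289517769]) @ [[0.63, -0.77, 0.01],[-0.77, -0.63, -0.15],[0.12, 0.08, -0.99]]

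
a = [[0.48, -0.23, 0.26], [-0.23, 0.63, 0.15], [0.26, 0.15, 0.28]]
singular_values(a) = [0.8, 0.59, 0.0]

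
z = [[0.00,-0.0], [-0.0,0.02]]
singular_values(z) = [0.02, 0.0]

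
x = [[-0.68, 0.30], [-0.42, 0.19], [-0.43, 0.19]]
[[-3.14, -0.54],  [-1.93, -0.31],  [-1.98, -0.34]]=x @ [[5.23, 2.79], [1.40, 4.52]]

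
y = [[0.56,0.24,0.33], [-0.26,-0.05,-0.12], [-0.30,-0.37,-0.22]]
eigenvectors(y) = [[-0.86+0.00j,-0.46+0.02j,(-0.46-0.02j)], [0.49+0.00j,(-0.04-0.2j),-0.04+0.20j], [0.13+0.00j,(0.86+0j),(0.86-0j)]]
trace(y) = 0.29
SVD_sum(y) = [[0.52, 0.31, 0.32], [-0.21, -0.13, -0.13], [-0.38, -0.23, -0.23]] + [[0.04, -0.07, 0.00], [-0.04, 0.08, -0.0], [0.08, -0.14, 0.01]] + [[-0.00, -0.00, 0.01], [-0.01, -0.00, 0.01], [-0.00, -0.0, 0.0]]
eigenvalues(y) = [(0.37+0j), (-0.04+0.08j), (-0.04-0.08j)]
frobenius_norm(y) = 0.92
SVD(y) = [[-0.77, 0.4, 0.49], [0.31, -0.44, 0.84], [0.56, 0.8, 0.21]] @ diag([0.893264990223929, 0.2042216712926875, 0.016467125270235656]) @ [[-0.76, -0.46, -0.46], [0.49, -0.87, 0.05], [-0.42, -0.19, 0.88]]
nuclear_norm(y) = 1.11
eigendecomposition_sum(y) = [[0.43+0.00j,(0.04+0j),(0.23+0j)], [(-0.25+0j),-0.02+0.00j,(-0.13+0j)], [-0.06+0.00j,(-0.01+0j),-0.03+0.00j]] + [[0.06+0.03j,0.10+0.05j,0.05-0.01j],[(-0.01+0.03j),-0.01+0.05j,(0.01+0.02j)],[-0.12-0.05j,(-0.18-0.09j),-0.09+0.01j]] + [[0.06-0.03j,(0.1-0.05j),(0.05+0.01j)], [-0.01-0.03j,(-0.01-0.05j),(0.01-0.02j)], [-0.12+0.05j,-0.18+0.09j,(-0.09-0.01j)]]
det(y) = 0.00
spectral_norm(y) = 0.89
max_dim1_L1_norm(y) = 1.13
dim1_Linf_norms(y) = [0.56, 0.26, 0.37]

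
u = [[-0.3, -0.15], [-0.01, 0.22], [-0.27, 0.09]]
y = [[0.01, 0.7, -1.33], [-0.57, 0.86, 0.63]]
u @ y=[[0.08, -0.34, 0.30], [-0.13, 0.18, 0.15], [-0.05, -0.11, 0.42]]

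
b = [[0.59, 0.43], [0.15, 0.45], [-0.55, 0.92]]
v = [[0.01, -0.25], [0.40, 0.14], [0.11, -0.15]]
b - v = [[0.58, 0.68],[-0.25, 0.31],[-0.66, 1.07]]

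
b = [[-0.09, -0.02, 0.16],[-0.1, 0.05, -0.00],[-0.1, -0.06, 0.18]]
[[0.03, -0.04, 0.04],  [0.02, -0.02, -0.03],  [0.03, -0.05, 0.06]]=b@[[-0.13, 0.26, 0.12], [0.12, 0.18, -0.28], [0.11, -0.05, 0.29]]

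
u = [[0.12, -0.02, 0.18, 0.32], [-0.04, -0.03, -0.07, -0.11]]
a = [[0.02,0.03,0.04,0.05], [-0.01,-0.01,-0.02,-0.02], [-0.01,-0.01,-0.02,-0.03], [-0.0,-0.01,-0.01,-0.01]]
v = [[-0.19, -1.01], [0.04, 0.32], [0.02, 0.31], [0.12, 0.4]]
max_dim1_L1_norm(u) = 0.64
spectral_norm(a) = 0.09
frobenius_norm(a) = 0.09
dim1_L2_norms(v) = [1.03, 0.32, 0.31, 0.42]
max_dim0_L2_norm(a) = 0.06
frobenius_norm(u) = 0.41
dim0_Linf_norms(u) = [0.12, 0.03, 0.18, 0.32]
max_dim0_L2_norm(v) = 1.17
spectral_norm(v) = 1.19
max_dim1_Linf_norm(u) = 0.32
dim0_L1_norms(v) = [0.37, 2.04]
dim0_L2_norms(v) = [0.23, 1.17]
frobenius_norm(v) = 1.20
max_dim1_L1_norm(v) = 1.2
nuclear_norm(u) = 0.45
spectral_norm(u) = 0.41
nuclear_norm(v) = 1.26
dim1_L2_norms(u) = [0.39, 0.14]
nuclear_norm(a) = 0.11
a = v @ u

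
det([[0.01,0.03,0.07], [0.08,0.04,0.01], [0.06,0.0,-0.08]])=0.000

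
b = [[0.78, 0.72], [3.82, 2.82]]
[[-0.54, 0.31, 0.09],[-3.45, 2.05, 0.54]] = b @ [[-1.76, 1.09, 0.26], [1.16, -0.75, -0.16]]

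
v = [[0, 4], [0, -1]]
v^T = [[0, 0], [4, -1]]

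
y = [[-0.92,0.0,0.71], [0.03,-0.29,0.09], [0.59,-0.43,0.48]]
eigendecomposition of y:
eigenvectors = [[0.94, -0.4, -0.31], [0.0, -0.1, -0.91], [-0.34, -0.91, -0.29]]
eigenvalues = [-1.17, 0.69, -0.25]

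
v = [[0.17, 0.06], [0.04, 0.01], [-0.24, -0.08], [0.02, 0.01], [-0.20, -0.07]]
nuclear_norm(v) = 0.38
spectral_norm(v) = 0.38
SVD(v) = [[-0.48, 0.31], [-0.11, -0.64], [0.67, 0.38], [-0.06, 0.54], [0.56, -0.26]] @ diag([0.3789059264883342, 0.005504441117591318]) @ [[-0.95, -0.32],[-0.32, 0.95]]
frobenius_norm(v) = 0.38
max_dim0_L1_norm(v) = 0.67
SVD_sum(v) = [[0.17, 0.06],[0.04, 0.01],[-0.24, -0.08],[0.02, 0.01],[-0.20, -0.07]] + [[-0.00,0.0],[0.0,-0.00],[-0.00,0.0],[-0.00,0.0],[0.0,-0.00]]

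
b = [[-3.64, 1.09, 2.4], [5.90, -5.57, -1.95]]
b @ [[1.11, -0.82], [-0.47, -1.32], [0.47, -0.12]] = [[-3.42, 1.26], [8.25, 2.75]]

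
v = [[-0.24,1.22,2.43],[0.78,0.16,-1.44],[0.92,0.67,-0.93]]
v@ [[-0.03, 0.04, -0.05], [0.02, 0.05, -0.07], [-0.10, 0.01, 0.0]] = [[-0.21,0.08,-0.07], [0.12,0.02,-0.05], [0.08,0.06,-0.09]]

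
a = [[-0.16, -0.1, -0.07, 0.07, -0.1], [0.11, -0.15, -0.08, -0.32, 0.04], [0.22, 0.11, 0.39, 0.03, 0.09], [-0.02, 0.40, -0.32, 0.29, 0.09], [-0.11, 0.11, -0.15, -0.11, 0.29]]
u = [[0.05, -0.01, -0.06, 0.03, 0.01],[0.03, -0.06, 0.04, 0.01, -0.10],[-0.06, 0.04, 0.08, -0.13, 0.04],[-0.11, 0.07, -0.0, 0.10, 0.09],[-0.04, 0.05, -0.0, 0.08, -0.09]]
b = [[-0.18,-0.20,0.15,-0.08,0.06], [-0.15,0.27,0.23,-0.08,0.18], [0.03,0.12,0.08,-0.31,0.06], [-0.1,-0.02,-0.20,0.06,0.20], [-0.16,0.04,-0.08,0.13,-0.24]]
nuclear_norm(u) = 0.61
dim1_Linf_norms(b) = [0.2, 0.27, 0.31, 0.2, 0.24]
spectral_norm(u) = 0.21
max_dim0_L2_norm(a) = 0.54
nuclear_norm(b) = 1.67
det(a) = 0.00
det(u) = 0.00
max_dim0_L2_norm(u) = 0.19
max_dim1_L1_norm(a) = 1.12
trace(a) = 0.66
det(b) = -0.00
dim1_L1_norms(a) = [0.5, 0.7, 0.84, 1.12, 0.77]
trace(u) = 0.08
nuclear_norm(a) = 1.80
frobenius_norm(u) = 0.33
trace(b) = -0.01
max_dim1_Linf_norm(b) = 0.31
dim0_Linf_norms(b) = [0.18, 0.27, 0.23, 0.31, 0.24]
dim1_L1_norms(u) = [0.16, 0.24, 0.35, 0.37, 0.26]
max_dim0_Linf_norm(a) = 0.4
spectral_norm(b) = 0.53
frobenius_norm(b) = 0.78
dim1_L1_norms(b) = [0.67, 0.91, 0.6, 0.58, 0.65]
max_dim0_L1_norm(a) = 1.01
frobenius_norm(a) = 0.96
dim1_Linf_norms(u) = [0.06, 0.1, 0.13, 0.11, 0.09]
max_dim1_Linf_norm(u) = 0.13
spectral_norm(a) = 0.67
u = a @ b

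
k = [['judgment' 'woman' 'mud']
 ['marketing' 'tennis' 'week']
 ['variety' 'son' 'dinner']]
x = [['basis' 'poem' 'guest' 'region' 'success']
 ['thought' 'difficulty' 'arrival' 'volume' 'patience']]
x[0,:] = ['basis', 'poem', 'guest', 'region', 'success']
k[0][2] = 'mud'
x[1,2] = 'arrival'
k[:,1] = ['woman', 'tennis', 'son']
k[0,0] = 'judgment'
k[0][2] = 'mud'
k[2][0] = 'variety'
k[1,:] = ['marketing', 'tennis', 'week']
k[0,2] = 'mud'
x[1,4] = 'patience'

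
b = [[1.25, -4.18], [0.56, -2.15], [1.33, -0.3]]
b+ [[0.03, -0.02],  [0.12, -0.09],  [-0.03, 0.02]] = [[1.28, -4.20],[0.68, -2.24],[1.3, -0.28]]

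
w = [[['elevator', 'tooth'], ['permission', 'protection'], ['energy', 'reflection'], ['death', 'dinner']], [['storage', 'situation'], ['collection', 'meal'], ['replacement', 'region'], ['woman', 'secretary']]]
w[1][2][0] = 'replacement'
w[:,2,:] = [['energy', 'reflection'], ['replacement', 'region']]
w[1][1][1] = 'meal'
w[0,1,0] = 'permission'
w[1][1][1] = 'meal'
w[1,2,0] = 'replacement'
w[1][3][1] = 'secretary'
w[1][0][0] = 'storage'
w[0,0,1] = 'tooth'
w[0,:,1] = ['tooth', 'protection', 'reflection', 'dinner']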